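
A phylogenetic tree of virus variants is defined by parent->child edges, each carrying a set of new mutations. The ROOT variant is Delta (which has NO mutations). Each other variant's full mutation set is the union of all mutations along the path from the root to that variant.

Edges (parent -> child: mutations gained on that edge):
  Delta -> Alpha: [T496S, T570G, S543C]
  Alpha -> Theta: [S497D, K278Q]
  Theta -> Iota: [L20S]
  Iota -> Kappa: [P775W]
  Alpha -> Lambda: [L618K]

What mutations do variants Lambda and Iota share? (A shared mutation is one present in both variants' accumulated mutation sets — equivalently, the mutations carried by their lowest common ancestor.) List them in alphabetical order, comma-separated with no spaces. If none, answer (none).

Answer: S543C,T496S,T570G

Derivation:
Accumulating mutations along path to Lambda:
  At Delta: gained [] -> total []
  At Alpha: gained ['T496S', 'T570G', 'S543C'] -> total ['S543C', 'T496S', 'T570G']
  At Lambda: gained ['L618K'] -> total ['L618K', 'S543C', 'T496S', 'T570G']
Mutations(Lambda) = ['L618K', 'S543C', 'T496S', 'T570G']
Accumulating mutations along path to Iota:
  At Delta: gained [] -> total []
  At Alpha: gained ['T496S', 'T570G', 'S543C'] -> total ['S543C', 'T496S', 'T570G']
  At Theta: gained ['S497D', 'K278Q'] -> total ['K278Q', 'S497D', 'S543C', 'T496S', 'T570G']
  At Iota: gained ['L20S'] -> total ['K278Q', 'L20S', 'S497D', 'S543C', 'T496S', 'T570G']
Mutations(Iota) = ['K278Q', 'L20S', 'S497D', 'S543C', 'T496S', 'T570G']
Intersection: ['L618K', 'S543C', 'T496S', 'T570G'] ∩ ['K278Q', 'L20S', 'S497D', 'S543C', 'T496S', 'T570G'] = ['S543C', 'T496S', 'T570G']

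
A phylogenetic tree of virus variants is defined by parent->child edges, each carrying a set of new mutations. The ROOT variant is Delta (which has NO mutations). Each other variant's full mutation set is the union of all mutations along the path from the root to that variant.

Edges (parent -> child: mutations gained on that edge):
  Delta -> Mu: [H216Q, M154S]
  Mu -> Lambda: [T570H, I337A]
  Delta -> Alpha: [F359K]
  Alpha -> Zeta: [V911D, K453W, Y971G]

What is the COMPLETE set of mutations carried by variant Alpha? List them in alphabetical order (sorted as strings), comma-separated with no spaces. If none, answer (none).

Answer: F359K

Derivation:
At Delta: gained [] -> total []
At Alpha: gained ['F359K'] -> total ['F359K']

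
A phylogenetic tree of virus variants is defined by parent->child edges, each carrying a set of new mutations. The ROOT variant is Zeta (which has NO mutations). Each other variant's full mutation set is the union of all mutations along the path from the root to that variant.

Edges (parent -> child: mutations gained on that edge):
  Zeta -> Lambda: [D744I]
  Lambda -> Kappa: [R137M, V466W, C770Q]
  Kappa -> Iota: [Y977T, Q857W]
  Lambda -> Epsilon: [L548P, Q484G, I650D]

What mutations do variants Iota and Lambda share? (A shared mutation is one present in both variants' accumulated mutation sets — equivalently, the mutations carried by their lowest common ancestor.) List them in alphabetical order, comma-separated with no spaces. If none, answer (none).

Accumulating mutations along path to Iota:
  At Zeta: gained [] -> total []
  At Lambda: gained ['D744I'] -> total ['D744I']
  At Kappa: gained ['R137M', 'V466W', 'C770Q'] -> total ['C770Q', 'D744I', 'R137M', 'V466W']
  At Iota: gained ['Y977T', 'Q857W'] -> total ['C770Q', 'D744I', 'Q857W', 'R137M', 'V466W', 'Y977T']
Mutations(Iota) = ['C770Q', 'D744I', 'Q857W', 'R137M', 'V466W', 'Y977T']
Accumulating mutations along path to Lambda:
  At Zeta: gained [] -> total []
  At Lambda: gained ['D744I'] -> total ['D744I']
Mutations(Lambda) = ['D744I']
Intersection: ['C770Q', 'D744I', 'Q857W', 'R137M', 'V466W', 'Y977T'] ∩ ['D744I'] = ['D744I']

Answer: D744I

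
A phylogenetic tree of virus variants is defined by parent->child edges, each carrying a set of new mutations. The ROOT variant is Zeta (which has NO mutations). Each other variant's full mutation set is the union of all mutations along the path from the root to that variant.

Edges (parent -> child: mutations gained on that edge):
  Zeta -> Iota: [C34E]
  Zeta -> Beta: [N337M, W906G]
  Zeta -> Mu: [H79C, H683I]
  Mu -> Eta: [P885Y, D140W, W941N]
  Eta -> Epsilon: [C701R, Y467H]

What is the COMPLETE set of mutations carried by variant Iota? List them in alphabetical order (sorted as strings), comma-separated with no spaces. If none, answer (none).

Answer: C34E

Derivation:
At Zeta: gained [] -> total []
At Iota: gained ['C34E'] -> total ['C34E']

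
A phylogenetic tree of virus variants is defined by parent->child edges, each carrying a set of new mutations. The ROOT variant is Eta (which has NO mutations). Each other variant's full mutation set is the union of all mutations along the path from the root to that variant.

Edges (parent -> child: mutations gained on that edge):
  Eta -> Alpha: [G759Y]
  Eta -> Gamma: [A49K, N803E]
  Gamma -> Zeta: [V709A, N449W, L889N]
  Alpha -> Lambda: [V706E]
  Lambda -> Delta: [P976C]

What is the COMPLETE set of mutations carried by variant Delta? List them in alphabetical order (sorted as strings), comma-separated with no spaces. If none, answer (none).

At Eta: gained [] -> total []
At Alpha: gained ['G759Y'] -> total ['G759Y']
At Lambda: gained ['V706E'] -> total ['G759Y', 'V706E']
At Delta: gained ['P976C'] -> total ['G759Y', 'P976C', 'V706E']

Answer: G759Y,P976C,V706E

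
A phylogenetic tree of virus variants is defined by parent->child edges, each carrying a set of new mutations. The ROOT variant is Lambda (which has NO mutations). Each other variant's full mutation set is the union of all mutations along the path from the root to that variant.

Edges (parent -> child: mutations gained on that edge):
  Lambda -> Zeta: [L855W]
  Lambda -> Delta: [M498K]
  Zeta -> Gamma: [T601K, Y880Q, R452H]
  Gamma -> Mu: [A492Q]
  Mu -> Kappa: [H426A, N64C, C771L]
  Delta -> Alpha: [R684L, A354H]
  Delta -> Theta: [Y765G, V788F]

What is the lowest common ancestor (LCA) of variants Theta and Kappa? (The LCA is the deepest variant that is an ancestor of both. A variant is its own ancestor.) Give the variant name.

Answer: Lambda

Derivation:
Path from root to Theta: Lambda -> Delta -> Theta
  ancestors of Theta: {Lambda, Delta, Theta}
Path from root to Kappa: Lambda -> Zeta -> Gamma -> Mu -> Kappa
  ancestors of Kappa: {Lambda, Zeta, Gamma, Mu, Kappa}
Common ancestors: {Lambda}
Walk up from Kappa: Kappa (not in ancestors of Theta), Mu (not in ancestors of Theta), Gamma (not in ancestors of Theta), Zeta (not in ancestors of Theta), Lambda (in ancestors of Theta)
Deepest common ancestor (LCA) = Lambda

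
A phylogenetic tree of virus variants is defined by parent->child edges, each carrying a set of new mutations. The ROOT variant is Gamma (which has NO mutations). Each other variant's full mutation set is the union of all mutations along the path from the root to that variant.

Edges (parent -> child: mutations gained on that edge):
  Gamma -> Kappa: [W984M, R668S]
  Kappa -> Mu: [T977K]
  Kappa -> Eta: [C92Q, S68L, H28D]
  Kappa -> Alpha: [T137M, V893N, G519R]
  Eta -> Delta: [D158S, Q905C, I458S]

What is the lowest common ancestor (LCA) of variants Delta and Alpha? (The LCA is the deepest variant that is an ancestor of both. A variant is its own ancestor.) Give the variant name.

Answer: Kappa

Derivation:
Path from root to Delta: Gamma -> Kappa -> Eta -> Delta
  ancestors of Delta: {Gamma, Kappa, Eta, Delta}
Path from root to Alpha: Gamma -> Kappa -> Alpha
  ancestors of Alpha: {Gamma, Kappa, Alpha}
Common ancestors: {Gamma, Kappa}
Walk up from Alpha: Alpha (not in ancestors of Delta), Kappa (in ancestors of Delta), Gamma (in ancestors of Delta)
Deepest common ancestor (LCA) = Kappa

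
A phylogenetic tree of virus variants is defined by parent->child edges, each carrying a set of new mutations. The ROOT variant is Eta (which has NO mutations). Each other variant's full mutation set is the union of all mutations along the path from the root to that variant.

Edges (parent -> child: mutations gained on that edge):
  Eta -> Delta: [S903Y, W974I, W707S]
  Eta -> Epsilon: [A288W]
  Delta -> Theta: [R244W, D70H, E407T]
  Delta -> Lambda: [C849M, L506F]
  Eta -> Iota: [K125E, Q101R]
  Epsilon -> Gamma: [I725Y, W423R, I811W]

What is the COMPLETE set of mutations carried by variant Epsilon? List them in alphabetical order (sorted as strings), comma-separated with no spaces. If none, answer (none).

At Eta: gained [] -> total []
At Epsilon: gained ['A288W'] -> total ['A288W']

Answer: A288W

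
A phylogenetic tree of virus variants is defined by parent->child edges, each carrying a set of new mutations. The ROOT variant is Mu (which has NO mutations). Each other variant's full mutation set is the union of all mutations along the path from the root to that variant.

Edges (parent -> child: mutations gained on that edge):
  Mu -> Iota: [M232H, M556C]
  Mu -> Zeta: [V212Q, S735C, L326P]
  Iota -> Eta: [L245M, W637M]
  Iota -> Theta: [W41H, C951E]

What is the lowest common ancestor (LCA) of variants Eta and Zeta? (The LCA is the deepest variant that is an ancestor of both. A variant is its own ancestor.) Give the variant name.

Answer: Mu

Derivation:
Path from root to Eta: Mu -> Iota -> Eta
  ancestors of Eta: {Mu, Iota, Eta}
Path from root to Zeta: Mu -> Zeta
  ancestors of Zeta: {Mu, Zeta}
Common ancestors: {Mu}
Walk up from Zeta: Zeta (not in ancestors of Eta), Mu (in ancestors of Eta)
Deepest common ancestor (LCA) = Mu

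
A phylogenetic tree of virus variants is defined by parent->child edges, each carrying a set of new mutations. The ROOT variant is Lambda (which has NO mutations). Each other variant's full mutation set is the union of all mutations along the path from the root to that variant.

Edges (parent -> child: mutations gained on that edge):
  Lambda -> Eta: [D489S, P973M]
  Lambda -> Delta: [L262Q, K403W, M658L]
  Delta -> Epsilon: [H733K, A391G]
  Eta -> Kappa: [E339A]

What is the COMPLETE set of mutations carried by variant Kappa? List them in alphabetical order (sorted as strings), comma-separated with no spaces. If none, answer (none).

Answer: D489S,E339A,P973M

Derivation:
At Lambda: gained [] -> total []
At Eta: gained ['D489S', 'P973M'] -> total ['D489S', 'P973M']
At Kappa: gained ['E339A'] -> total ['D489S', 'E339A', 'P973M']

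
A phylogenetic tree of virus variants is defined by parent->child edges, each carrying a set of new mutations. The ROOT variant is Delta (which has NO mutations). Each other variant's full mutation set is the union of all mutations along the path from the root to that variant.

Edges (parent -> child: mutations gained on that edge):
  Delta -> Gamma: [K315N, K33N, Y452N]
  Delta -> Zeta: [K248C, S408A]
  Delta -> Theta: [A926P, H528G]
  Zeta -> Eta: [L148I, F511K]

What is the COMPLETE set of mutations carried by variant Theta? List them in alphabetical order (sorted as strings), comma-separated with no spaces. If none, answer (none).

At Delta: gained [] -> total []
At Theta: gained ['A926P', 'H528G'] -> total ['A926P', 'H528G']

Answer: A926P,H528G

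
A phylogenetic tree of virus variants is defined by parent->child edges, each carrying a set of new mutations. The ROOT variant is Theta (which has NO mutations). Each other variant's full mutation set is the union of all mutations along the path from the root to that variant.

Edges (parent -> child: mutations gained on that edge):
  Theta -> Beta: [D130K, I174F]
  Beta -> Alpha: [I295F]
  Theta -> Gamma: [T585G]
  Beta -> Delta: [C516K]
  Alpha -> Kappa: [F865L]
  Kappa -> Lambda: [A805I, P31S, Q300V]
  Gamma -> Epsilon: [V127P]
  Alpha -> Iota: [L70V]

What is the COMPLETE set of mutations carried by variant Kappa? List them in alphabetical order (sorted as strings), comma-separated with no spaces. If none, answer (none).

At Theta: gained [] -> total []
At Beta: gained ['D130K', 'I174F'] -> total ['D130K', 'I174F']
At Alpha: gained ['I295F'] -> total ['D130K', 'I174F', 'I295F']
At Kappa: gained ['F865L'] -> total ['D130K', 'F865L', 'I174F', 'I295F']

Answer: D130K,F865L,I174F,I295F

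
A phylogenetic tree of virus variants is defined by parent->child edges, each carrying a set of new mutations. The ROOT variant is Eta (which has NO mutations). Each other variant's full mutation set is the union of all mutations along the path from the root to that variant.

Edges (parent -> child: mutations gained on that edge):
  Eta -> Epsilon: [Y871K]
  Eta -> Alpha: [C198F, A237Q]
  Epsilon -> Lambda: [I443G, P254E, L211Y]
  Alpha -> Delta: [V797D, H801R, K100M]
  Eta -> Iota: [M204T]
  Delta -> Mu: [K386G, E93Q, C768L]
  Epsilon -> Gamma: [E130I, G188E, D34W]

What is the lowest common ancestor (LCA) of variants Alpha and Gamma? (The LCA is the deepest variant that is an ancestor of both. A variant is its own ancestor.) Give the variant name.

Path from root to Alpha: Eta -> Alpha
  ancestors of Alpha: {Eta, Alpha}
Path from root to Gamma: Eta -> Epsilon -> Gamma
  ancestors of Gamma: {Eta, Epsilon, Gamma}
Common ancestors: {Eta}
Walk up from Gamma: Gamma (not in ancestors of Alpha), Epsilon (not in ancestors of Alpha), Eta (in ancestors of Alpha)
Deepest common ancestor (LCA) = Eta

Answer: Eta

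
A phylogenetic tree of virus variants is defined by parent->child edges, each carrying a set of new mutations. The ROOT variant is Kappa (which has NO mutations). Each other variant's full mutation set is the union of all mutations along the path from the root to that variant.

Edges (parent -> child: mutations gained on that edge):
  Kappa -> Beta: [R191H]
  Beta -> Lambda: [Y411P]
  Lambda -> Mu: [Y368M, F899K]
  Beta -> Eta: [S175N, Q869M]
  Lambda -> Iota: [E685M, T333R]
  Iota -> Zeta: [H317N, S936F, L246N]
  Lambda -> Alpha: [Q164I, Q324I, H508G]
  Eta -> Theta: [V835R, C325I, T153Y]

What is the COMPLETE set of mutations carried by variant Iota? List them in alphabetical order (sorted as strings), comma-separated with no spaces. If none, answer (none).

At Kappa: gained [] -> total []
At Beta: gained ['R191H'] -> total ['R191H']
At Lambda: gained ['Y411P'] -> total ['R191H', 'Y411P']
At Iota: gained ['E685M', 'T333R'] -> total ['E685M', 'R191H', 'T333R', 'Y411P']

Answer: E685M,R191H,T333R,Y411P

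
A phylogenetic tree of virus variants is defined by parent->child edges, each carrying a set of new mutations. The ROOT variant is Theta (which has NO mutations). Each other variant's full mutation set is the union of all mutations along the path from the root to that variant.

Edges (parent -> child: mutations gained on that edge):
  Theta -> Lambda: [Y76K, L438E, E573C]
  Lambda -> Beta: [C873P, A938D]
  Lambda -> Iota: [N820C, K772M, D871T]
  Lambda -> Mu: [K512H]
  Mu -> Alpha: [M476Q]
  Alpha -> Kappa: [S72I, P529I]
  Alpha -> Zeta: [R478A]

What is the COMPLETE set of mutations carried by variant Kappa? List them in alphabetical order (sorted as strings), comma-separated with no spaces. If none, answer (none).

Answer: E573C,K512H,L438E,M476Q,P529I,S72I,Y76K

Derivation:
At Theta: gained [] -> total []
At Lambda: gained ['Y76K', 'L438E', 'E573C'] -> total ['E573C', 'L438E', 'Y76K']
At Mu: gained ['K512H'] -> total ['E573C', 'K512H', 'L438E', 'Y76K']
At Alpha: gained ['M476Q'] -> total ['E573C', 'K512H', 'L438E', 'M476Q', 'Y76K']
At Kappa: gained ['S72I', 'P529I'] -> total ['E573C', 'K512H', 'L438E', 'M476Q', 'P529I', 'S72I', 'Y76K']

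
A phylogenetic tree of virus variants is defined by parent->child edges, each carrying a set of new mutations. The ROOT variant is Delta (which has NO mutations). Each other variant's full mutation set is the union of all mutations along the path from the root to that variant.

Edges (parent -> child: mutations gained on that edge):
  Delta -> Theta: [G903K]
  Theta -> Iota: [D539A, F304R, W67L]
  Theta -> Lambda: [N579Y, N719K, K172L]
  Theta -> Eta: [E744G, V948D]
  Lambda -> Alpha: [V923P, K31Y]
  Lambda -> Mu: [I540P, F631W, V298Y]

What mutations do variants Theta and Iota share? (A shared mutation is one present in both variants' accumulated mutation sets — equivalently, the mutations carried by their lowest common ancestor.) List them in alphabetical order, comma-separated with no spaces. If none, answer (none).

Answer: G903K

Derivation:
Accumulating mutations along path to Theta:
  At Delta: gained [] -> total []
  At Theta: gained ['G903K'] -> total ['G903K']
Mutations(Theta) = ['G903K']
Accumulating mutations along path to Iota:
  At Delta: gained [] -> total []
  At Theta: gained ['G903K'] -> total ['G903K']
  At Iota: gained ['D539A', 'F304R', 'W67L'] -> total ['D539A', 'F304R', 'G903K', 'W67L']
Mutations(Iota) = ['D539A', 'F304R', 'G903K', 'W67L']
Intersection: ['G903K'] ∩ ['D539A', 'F304R', 'G903K', 'W67L'] = ['G903K']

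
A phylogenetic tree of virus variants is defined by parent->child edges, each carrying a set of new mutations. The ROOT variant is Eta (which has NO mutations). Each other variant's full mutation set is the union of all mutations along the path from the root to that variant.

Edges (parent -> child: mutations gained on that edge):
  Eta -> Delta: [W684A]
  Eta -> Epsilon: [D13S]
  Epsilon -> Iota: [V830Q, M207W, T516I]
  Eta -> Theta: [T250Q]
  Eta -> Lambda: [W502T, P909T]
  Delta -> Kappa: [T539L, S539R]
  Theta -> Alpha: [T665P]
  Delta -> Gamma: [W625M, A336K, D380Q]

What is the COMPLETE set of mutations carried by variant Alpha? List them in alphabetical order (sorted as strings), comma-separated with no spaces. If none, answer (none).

At Eta: gained [] -> total []
At Theta: gained ['T250Q'] -> total ['T250Q']
At Alpha: gained ['T665P'] -> total ['T250Q', 'T665P']

Answer: T250Q,T665P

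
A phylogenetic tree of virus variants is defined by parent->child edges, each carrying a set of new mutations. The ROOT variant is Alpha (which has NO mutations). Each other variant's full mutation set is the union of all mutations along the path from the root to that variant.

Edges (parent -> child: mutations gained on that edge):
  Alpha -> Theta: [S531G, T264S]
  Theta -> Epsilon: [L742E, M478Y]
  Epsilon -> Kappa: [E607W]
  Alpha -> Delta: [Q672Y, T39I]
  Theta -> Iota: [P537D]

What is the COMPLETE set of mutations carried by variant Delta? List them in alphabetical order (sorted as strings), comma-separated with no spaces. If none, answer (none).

Answer: Q672Y,T39I

Derivation:
At Alpha: gained [] -> total []
At Delta: gained ['Q672Y', 'T39I'] -> total ['Q672Y', 'T39I']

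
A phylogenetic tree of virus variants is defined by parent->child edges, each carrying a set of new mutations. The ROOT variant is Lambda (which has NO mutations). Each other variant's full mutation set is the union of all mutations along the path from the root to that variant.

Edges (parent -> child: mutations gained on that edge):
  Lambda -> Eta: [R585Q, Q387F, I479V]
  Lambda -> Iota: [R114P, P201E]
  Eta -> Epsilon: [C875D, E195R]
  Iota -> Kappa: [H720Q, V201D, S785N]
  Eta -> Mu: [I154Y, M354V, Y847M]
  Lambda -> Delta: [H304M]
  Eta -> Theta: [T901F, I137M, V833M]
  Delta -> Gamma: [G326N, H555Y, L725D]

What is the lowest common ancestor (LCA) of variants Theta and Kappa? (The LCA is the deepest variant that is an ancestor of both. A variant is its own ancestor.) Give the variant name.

Answer: Lambda

Derivation:
Path from root to Theta: Lambda -> Eta -> Theta
  ancestors of Theta: {Lambda, Eta, Theta}
Path from root to Kappa: Lambda -> Iota -> Kappa
  ancestors of Kappa: {Lambda, Iota, Kappa}
Common ancestors: {Lambda}
Walk up from Kappa: Kappa (not in ancestors of Theta), Iota (not in ancestors of Theta), Lambda (in ancestors of Theta)
Deepest common ancestor (LCA) = Lambda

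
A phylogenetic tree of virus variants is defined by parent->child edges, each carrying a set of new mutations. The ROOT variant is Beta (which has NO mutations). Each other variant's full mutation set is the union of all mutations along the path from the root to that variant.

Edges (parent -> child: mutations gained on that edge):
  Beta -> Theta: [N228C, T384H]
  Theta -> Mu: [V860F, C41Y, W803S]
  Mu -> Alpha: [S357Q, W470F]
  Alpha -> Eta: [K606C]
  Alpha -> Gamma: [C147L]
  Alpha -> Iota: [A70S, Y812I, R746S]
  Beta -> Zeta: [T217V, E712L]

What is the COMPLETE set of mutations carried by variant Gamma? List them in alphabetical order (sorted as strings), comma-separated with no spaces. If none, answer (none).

At Beta: gained [] -> total []
At Theta: gained ['N228C', 'T384H'] -> total ['N228C', 'T384H']
At Mu: gained ['V860F', 'C41Y', 'W803S'] -> total ['C41Y', 'N228C', 'T384H', 'V860F', 'W803S']
At Alpha: gained ['S357Q', 'W470F'] -> total ['C41Y', 'N228C', 'S357Q', 'T384H', 'V860F', 'W470F', 'W803S']
At Gamma: gained ['C147L'] -> total ['C147L', 'C41Y', 'N228C', 'S357Q', 'T384H', 'V860F', 'W470F', 'W803S']

Answer: C147L,C41Y,N228C,S357Q,T384H,V860F,W470F,W803S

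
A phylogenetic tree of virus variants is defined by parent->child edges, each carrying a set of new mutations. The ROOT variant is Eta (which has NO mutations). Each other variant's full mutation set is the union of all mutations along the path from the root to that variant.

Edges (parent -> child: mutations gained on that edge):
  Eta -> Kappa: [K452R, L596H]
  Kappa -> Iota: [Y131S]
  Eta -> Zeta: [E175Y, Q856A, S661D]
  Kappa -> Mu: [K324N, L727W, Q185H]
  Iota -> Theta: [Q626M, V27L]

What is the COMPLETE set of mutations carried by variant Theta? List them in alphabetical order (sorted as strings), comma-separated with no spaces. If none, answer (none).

At Eta: gained [] -> total []
At Kappa: gained ['K452R', 'L596H'] -> total ['K452R', 'L596H']
At Iota: gained ['Y131S'] -> total ['K452R', 'L596H', 'Y131S']
At Theta: gained ['Q626M', 'V27L'] -> total ['K452R', 'L596H', 'Q626M', 'V27L', 'Y131S']

Answer: K452R,L596H,Q626M,V27L,Y131S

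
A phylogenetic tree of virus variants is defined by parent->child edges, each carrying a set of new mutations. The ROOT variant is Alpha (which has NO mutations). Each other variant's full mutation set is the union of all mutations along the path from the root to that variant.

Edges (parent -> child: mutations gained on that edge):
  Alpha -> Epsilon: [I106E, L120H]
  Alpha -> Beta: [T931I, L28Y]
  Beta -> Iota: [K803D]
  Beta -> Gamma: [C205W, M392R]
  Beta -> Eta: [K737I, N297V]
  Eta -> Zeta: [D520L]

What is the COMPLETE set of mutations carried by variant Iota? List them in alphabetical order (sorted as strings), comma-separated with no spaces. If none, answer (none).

At Alpha: gained [] -> total []
At Beta: gained ['T931I', 'L28Y'] -> total ['L28Y', 'T931I']
At Iota: gained ['K803D'] -> total ['K803D', 'L28Y', 'T931I']

Answer: K803D,L28Y,T931I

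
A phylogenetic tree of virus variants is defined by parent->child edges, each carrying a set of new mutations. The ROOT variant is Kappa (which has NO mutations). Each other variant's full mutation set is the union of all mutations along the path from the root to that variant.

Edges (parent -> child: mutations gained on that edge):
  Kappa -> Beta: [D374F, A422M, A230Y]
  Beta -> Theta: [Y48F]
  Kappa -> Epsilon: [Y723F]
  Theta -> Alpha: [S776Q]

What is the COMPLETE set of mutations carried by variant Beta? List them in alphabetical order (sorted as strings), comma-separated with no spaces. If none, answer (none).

At Kappa: gained [] -> total []
At Beta: gained ['D374F', 'A422M', 'A230Y'] -> total ['A230Y', 'A422M', 'D374F']

Answer: A230Y,A422M,D374F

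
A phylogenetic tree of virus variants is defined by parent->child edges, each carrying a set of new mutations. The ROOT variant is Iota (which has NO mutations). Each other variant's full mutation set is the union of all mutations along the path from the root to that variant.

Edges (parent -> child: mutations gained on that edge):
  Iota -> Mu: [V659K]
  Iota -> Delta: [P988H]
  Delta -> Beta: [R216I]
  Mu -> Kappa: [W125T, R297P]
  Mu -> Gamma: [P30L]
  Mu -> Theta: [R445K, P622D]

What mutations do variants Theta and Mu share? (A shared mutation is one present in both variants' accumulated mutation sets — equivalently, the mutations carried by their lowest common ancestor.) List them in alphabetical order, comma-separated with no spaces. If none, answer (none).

Answer: V659K

Derivation:
Accumulating mutations along path to Theta:
  At Iota: gained [] -> total []
  At Mu: gained ['V659K'] -> total ['V659K']
  At Theta: gained ['R445K', 'P622D'] -> total ['P622D', 'R445K', 'V659K']
Mutations(Theta) = ['P622D', 'R445K', 'V659K']
Accumulating mutations along path to Mu:
  At Iota: gained [] -> total []
  At Mu: gained ['V659K'] -> total ['V659K']
Mutations(Mu) = ['V659K']
Intersection: ['P622D', 'R445K', 'V659K'] ∩ ['V659K'] = ['V659K']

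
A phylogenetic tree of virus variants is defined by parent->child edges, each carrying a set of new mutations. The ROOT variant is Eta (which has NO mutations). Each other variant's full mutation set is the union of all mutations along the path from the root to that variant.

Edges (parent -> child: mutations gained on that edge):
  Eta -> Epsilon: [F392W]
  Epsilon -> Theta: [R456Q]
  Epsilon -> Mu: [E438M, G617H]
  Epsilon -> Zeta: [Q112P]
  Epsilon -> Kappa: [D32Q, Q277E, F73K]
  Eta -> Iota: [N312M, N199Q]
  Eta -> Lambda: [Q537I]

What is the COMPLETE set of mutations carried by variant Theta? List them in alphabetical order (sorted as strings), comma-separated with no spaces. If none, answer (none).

Answer: F392W,R456Q

Derivation:
At Eta: gained [] -> total []
At Epsilon: gained ['F392W'] -> total ['F392W']
At Theta: gained ['R456Q'] -> total ['F392W', 'R456Q']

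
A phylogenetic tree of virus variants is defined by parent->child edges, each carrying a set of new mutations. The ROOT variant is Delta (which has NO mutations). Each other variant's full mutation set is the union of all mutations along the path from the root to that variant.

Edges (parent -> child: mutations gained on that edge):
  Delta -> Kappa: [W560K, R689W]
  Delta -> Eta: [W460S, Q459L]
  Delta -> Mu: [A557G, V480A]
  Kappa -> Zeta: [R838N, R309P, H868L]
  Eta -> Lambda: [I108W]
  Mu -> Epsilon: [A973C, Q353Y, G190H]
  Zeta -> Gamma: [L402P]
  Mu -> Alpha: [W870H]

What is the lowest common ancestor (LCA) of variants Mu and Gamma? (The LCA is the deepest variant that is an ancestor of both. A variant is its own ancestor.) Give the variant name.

Answer: Delta

Derivation:
Path from root to Mu: Delta -> Mu
  ancestors of Mu: {Delta, Mu}
Path from root to Gamma: Delta -> Kappa -> Zeta -> Gamma
  ancestors of Gamma: {Delta, Kappa, Zeta, Gamma}
Common ancestors: {Delta}
Walk up from Gamma: Gamma (not in ancestors of Mu), Zeta (not in ancestors of Mu), Kappa (not in ancestors of Mu), Delta (in ancestors of Mu)
Deepest common ancestor (LCA) = Delta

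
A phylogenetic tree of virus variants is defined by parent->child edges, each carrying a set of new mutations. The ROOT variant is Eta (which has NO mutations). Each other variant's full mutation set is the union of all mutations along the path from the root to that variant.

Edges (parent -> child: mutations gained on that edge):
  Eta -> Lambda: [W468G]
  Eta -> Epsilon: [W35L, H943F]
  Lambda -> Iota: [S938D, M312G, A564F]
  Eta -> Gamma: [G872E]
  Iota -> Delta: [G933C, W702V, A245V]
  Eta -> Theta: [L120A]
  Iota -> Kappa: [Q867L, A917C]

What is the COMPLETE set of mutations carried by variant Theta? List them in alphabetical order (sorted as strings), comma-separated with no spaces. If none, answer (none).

At Eta: gained [] -> total []
At Theta: gained ['L120A'] -> total ['L120A']

Answer: L120A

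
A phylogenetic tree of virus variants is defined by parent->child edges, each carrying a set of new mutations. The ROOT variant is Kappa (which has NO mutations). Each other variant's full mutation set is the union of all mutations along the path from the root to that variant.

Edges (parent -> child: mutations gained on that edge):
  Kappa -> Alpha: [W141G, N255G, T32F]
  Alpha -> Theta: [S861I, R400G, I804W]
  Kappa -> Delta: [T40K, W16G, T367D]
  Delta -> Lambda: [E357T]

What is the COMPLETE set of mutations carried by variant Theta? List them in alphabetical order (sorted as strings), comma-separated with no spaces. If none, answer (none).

Answer: I804W,N255G,R400G,S861I,T32F,W141G

Derivation:
At Kappa: gained [] -> total []
At Alpha: gained ['W141G', 'N255G', 'T32F'] -> total ['N255G', 'T32F', 'W141G']
At Theta: gained ['S861I', 'R400G', 'I804W'] -> total ['I804W', 'N255G', 'R400G', 'S861I', 'T32F', 'W141G']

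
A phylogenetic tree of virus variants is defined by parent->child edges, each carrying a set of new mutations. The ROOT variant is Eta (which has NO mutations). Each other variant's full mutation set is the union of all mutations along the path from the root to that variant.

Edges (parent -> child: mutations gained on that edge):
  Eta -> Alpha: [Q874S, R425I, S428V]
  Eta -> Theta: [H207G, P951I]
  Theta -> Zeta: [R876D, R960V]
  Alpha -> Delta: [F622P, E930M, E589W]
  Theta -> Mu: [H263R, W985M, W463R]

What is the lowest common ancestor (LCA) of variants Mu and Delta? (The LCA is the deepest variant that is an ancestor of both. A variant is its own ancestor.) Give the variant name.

Answer: Eta

Derivation:
Path from root to Mu: Eta -> Theta -> Mu
  ancestors of Mu: {Eta, Theta, Mu}
Path from root to Delta: Eta -> Alpha -> Delta
  ancestors of Delta: {Eta, Alpha, Delta}
Common ancestors: {Eta}
Walk up from Delta: Delta (not in ancestors of Mu), Alpha (not in ancestors of Mu), Eta (in ancestors of Mu)
Deepest common ancestor (LCA) = Eta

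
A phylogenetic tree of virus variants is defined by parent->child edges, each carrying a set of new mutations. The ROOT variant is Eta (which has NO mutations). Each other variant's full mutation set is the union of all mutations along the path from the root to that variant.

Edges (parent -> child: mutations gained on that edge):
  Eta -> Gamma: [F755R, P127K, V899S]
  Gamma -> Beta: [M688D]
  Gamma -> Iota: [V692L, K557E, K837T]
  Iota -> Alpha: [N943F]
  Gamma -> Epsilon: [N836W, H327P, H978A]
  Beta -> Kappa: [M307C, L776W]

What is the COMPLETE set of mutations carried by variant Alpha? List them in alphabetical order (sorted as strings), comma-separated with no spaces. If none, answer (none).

At Eta: gained [] -> total []
At Gamma: gained ['F755R', 'P127K', 'V899S'] -> total ['F755R', 'P127K', 'V899S']
At Iota: gained ['V692L', 'K557E', 'K837T'] -> total ['F755R', 'K557E', 'K837T', 'P127K', 'V692L', 'V899S']
At Alpha: gained ['N943F'] -> total ['F755R', 'K557E', 'K837T', 'N943F', 'P127K', 'V692L', 'V899S']

Answer: F755R,K557E,K837T,N943F,P127K,V692L,V899S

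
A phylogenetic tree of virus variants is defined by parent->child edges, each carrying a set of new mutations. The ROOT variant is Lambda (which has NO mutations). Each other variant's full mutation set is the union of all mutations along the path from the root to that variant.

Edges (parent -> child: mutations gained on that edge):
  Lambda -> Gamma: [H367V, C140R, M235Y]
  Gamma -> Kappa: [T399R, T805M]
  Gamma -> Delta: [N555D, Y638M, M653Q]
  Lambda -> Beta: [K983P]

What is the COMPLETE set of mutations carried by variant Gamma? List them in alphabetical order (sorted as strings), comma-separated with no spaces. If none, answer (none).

At Lambda: gained [] -> total []
At Gamma: gained ['H367V', 'C140R', 'M235Y'] -> total ['C140R', 'H367V', 'M235Y']

Answer: C140R,H367V,M235Y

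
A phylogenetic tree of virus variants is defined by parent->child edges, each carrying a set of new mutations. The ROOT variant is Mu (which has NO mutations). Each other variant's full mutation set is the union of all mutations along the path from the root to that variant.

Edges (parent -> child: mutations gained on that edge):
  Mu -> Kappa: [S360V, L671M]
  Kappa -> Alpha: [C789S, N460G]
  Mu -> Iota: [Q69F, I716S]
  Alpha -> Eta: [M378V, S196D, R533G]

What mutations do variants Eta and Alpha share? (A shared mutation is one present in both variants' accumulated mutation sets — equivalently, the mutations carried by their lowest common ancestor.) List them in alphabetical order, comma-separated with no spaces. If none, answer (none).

Answer: C789S,L671M,N460G,S360V

Derivation:
Accumulating mutations along path to Eta:
  At Mu: gained [] -> total []
  At Kappa: gained ['S360V', 'L671M'] -> total ['L671M', 'S360V']
  At Alpha: gained ['C789S', 'N460G'] -> total ['C789S', 'L671M', 'N460G', 'S360V']
  At Eta: gained ['M378V', 'S196D', 'R533G'] -> total ['C789S', 'L671M', 'M378V', 'N460G', 'R533G', 'S196D', 'S360V']
Mutations(Eta) = ['C789S', 'L671M', 'M378V', 'N460G', 'R533G', 'S196D', 'S360V']
Accumulating mutations along path to Alpha:
  At Mu: gained [] -> total []
  At Kappa: gained ['S360V', 'L671M'] -> total ['L671M', 'S360V']
  At Alpha: gained ['C789S', 'N460G'] -> total ['C789S', 'L671M', 'N460G', 'S360V']
Mutations(Alpha) = ['C789S', 'L671M', 'N460G', 'S360V']
Intersection: ['C789S', 'L671M', 'M378V', 'N460G', 'R533G', 'S196D', 'S360V'] ∩ ['C789S', 'L671M', 'N460G', 'S360V'] = ['C789S', 'L671M', 'N460G', 'S360V']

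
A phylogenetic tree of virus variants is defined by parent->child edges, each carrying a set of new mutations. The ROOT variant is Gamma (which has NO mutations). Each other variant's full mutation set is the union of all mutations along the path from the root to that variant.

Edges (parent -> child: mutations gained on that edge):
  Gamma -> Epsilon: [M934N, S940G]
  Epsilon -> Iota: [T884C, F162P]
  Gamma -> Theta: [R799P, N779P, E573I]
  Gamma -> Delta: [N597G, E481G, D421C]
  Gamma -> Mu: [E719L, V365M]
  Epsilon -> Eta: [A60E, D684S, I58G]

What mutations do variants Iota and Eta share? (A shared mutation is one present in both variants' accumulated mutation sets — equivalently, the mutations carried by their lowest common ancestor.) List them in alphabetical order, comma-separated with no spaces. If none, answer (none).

Answer: M934N,S940G

Derivation:
Accumulating mutations along path to Iota:
  At Gamma: gained [] -> total []
  At Epsilon: gained ['M934N', 'S940G'] -> total ['M934N', 'S940G']
  At Iota: gained ['T884C', 'F162P'] -> total ['F162P', 'M934N', 'S940G', 'T884C']
Mutations(Iota) = ['F162P', 'M934N', 'S940G', 'T884C']
Accumulating mutations along path to Eta:
  At Gamma: gained [] -> total []
  At Epsilon: gained ['M934N', 'S940G'] -> total ['M934N', 'S940G']
  At Eta: gained ['A60E', 'D684S', 'I58G'] -> total ['A60E', 'D684S', 'I58G', 'M934N', 'S940G']
Mutations(Eta) = ['A60E', 'D684S', 'I58G', 'M934N', 'S940G']
Intersection: ['F162P', 'M934N', 'S940G', 'T884C'] ∩ ['A60E', 'D684S', 'I58G', 'M934N', 'S940G'] = ['M934N', 'S940G']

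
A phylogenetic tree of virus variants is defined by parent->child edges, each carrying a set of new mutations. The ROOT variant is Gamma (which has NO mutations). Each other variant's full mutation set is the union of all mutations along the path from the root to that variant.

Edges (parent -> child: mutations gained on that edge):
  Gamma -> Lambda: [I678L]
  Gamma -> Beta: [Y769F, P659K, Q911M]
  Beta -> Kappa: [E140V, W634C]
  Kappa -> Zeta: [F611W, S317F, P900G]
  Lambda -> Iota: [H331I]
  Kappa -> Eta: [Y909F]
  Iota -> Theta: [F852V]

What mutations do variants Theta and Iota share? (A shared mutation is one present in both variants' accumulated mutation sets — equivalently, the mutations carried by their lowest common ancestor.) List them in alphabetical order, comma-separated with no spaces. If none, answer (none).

Answer: H331I,I678L

Derivation:
Accumulating mutations along path to Theta:
  At Gamma: gained [] -> total []
  At Lambda: gained ['I678L'] -> total ['I678L']
  At Iota: gained ['H331I'] -> total ['H331I', 'I678L']
  At Theta: gained ['F852V'] -> total ['F852V', 'H331I', 'I678L']
Mutations(Theta) = ['F852V', 'H331I', 'I678L']
Accumulating mutations along path to Iota:
  At Gamma: gained [] -> total []
  At Lambda: gained ['I678L'] -> total ['I678L']
  At Iota: gained ['H331I'] -> total ['H331I', 'I678L']
Mutations(Iota) = ['H331I', 'I678L']
Intersection: ['F852V', 'H331I', 'I678L'] ∩ ['H331I', 'I678L'] = ['H331I', 'I678L']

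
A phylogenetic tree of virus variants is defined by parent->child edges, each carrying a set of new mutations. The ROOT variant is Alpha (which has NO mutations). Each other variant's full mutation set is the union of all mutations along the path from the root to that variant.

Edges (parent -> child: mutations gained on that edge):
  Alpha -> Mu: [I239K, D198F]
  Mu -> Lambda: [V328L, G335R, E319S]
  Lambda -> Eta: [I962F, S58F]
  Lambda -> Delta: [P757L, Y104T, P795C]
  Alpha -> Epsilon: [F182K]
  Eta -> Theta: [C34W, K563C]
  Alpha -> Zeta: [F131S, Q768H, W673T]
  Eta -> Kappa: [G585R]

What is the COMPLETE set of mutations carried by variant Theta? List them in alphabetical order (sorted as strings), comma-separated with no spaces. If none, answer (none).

At Alpha: gained [] -> total []
At Mu: gained ['I239K', 'D198F'] -> total ['D198F', 'I239K']
At Lambda: gained ['V328L', 'G335R', 'E319S'] -> total ['D198F', 'E319S', 'G335R', 'I239K', 'V328L']
At Eta: gained ['I962F', 'S58F'] -> total ['D198F', 'E319S', 'G335R', 'I239K', 'I962F', 'S58F', 'V328L']
At Theta: gained ['C34W', 'K563C'] -> total ['C34W', 'D198F', 'E319S', 'G335R', 'I239K', 'I962F', 'K563C', 'S58F', 'V328L']

Answer: C34W,D198F,E319S,G335R,I239K,I962F,K563C,S58F,V328L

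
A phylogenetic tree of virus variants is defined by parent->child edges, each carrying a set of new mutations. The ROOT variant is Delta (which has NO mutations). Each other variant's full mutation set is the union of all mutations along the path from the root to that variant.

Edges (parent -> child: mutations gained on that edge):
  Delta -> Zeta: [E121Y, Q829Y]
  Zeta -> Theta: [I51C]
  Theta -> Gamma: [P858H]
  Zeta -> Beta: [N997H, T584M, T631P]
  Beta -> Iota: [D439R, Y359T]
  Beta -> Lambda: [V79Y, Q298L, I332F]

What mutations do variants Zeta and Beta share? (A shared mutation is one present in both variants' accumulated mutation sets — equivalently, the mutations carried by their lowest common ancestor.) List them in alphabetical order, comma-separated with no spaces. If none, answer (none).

Accumulating mutations along path to Zeta:
  At Delta: gained [] -> total []
  At Zeta: gained ['E121Y', 'Q829Y'] -> total ['E121Y', 'Q829Y']
Mutations(Zeta) = ['E121Y', 'Q829Y']
Accumulating mutations along path to Beta:
  At Delta: gained [] -> total []
  At Zeta: gained ['E121Y', 'Q829Y'] -> total ['E121Y', 'Q829Y']
  At Beta: gained ['N997H', 'T584M', 'T631P'] -> total ['E121Y', 'N997H', 'Q829Y', 'T584M', 'T631P']
Mutations(Beta) = ['E121Y', 'N997H', 'Q829Y', 'T584M', 'T631P']
Intersection: ['E121Y', 'Q829Y'] ∩ ['E121Y', 'N997H', 'Q829Y', 'T584M', 'T631P'] = ['E121Y', 'Q829Y']

Answer: E121Y,Q829Y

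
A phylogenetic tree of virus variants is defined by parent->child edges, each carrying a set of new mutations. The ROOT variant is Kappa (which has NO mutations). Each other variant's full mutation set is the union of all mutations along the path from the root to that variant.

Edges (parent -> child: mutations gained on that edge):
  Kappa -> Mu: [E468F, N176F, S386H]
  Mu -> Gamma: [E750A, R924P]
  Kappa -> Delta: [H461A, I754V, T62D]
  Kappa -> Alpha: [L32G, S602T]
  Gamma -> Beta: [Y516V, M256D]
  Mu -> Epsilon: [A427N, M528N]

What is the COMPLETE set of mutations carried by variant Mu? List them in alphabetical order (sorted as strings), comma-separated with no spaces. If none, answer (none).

At Kappa: gained [] -> total []
At Mu: gained ['E468F', 'N176F', 'S386H'] -> total ['E468F', 'N176F', 'S386H']

Answer: E468F,N176F,S386H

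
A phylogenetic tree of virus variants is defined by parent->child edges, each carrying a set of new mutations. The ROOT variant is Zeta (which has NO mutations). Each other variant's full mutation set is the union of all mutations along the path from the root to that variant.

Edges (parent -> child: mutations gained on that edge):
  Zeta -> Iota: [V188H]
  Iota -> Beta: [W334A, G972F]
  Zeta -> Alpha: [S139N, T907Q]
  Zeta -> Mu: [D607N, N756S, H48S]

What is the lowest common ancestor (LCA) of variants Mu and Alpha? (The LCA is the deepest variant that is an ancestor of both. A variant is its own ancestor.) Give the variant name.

Path from root to Mu: Zeta -> Mu
  ancestors of Mu: {Zeta, Mu}
Path from root to Alpha: Zeta -> Alpha
  ancestors of Alpha: {Zeta, Alpha}
Common ancestors: {Zeta}
Walk up from Alpha: Alpha (not in ancestors of Mu), Zeta (in ancestors of Mu)
Deepest common ancestor (LCA) = Zeta

Answer: Zeta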